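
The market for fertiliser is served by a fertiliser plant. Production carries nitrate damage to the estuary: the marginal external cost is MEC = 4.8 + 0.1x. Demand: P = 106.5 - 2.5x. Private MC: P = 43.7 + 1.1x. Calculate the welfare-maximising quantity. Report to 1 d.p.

Social marginal cost = private MC + MEC = 48.5 + 1.2x.
Set SMC = demand: 48.5 + 1.2x = 106.5 - 2.5x → x* = 15.6757.

x* = 15.7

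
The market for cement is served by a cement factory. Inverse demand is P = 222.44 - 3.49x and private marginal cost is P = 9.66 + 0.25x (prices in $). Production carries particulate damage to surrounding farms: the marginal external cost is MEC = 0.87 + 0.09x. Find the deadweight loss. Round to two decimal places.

Market equilibrium (private): 9.66 + 0.25x = 222.44 - 3.49x → x_m = 56.8930.
Social marginal cost = private MC + MEC = 10.53 + 0.34x.
Set SMC = demand: 10.53 + 0.34x = 222.44 - 3.49x → x* = 55.3290.
The welfare-loss triangle has base |x_m − x*| and height MEC(x_m) (the vertical gap between SMC and demand is zero at x* and MEC at x_m).
DWL = ½ × 1.5640 × 5.9904 = 4.6845.

DWL = $4.68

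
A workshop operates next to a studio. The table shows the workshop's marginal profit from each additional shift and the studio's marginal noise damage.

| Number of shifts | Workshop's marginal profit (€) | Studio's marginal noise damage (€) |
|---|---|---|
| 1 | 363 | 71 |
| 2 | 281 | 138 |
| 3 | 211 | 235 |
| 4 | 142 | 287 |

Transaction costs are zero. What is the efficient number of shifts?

2

Bargaining reaches the level where marginal profit last exceeds marginal noise damage.
That holds through level 2 (281 ≥ 138) but not at 3 (211 < 235).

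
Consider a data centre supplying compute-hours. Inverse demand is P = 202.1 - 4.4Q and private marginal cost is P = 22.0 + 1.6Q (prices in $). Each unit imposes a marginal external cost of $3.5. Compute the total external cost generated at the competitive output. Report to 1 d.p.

$105.1

Market equilibrium (private): 22.0 + 1.6Q = 202.1 - 4.4Q → Q_m = 30.0167.
Total external cost = MEC × Q_m = 3.5 × 30.0167 = 105.0585.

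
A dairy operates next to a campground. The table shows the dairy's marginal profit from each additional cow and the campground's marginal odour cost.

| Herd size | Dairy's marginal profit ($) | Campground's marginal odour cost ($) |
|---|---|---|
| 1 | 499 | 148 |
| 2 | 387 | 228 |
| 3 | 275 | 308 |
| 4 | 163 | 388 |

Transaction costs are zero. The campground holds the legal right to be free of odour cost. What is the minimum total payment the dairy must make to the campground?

Efficient level: marginal profit ≥ marginal odour cost through level 2, so k* = 2.
With the campground holding the right, the dairy must at least compensate total damage at k*: 148 + 228 = 376.

$376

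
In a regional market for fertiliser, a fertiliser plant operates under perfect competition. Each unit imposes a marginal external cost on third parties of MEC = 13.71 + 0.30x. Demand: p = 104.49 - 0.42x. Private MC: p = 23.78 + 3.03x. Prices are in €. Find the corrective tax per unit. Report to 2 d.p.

tax = €19.07 per unit

Social marginal cost = private MC + MEC = 37.49 + 3.33x.
Set SMC = demand: 37.49 + 3.33x = 104.49 - 0.42x → x* = 17.8667.
The Pigouvian tax equals MEC at x*: 13.71 + 0.30×17.8667 = 19.0700.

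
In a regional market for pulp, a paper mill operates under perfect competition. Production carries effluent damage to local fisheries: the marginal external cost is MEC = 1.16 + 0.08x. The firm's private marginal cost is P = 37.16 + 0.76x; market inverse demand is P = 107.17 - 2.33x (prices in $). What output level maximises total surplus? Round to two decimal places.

x* = 21.72

Social marginal cost = private MC + MEC = 38.32 + 0.84x.
Set SMC = demand: 38.32 + 0.84x = 107.17 - 2.33x → x* = 21.7192.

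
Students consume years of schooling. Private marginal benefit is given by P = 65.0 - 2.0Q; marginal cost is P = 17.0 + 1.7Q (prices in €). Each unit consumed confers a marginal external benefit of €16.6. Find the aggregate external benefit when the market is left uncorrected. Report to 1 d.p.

Market equilibrium (private): 17.0 + 1.7Q = 65.0 - 2.0Q → Q_m = 12.9730.
Total external benefit = MEB × Q_m = 16.6 × 12.9730 = 215.3518.

€215.4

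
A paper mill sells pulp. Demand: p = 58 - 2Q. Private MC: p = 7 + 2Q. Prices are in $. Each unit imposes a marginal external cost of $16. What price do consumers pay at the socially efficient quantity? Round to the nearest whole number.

Social marginal cost = private MC + MEC = 23 + 2Q.
Set SMC = demand: 23 + 2Q = 58 - 2Q → Q* = 8.7500.
Consumer price on the demand curve at Q*: 58 − 2×8.7500 = 40.5000.

P = $41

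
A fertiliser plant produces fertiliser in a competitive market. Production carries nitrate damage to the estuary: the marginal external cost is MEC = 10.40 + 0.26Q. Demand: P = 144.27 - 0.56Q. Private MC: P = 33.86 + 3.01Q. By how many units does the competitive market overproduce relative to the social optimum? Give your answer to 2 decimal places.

Market equilibrium (private): 33.86 + 3.01Q = 144.27 - 0.56Q → Q_m = 30.9272.
Social marginal cost = private MC + MEC = 44.26 + 3.27Q.
Set SMC = demand: 44.26 + 3.27Q = 144.27 - 0.56Q → Q* = 26.1123.
Gap = |30.9272 − 26.1123| = 4.8149.

4.81 units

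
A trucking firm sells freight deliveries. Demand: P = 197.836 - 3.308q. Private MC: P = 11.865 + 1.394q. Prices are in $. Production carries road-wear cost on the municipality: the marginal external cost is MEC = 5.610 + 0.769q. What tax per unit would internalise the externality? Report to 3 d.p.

tax = $30.961 per unit

Social marginal cost = private MC + MEC = 17.475 + 2.163q.
Set SMC = demand: 17.475 + 2.163q = 197.836 - 3.308q → q* = 32.9667.
The Pigouvian tax equals MEC at q*: 5.610 + 0.769×32.9667 = 30.9614.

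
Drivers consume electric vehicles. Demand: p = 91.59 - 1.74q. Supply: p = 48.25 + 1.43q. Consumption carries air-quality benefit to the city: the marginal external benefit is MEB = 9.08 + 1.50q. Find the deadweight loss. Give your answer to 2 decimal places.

Market equilibrium (private): 48.25 + 1.43q = 91.59 - 1.74q → q_m = 13.6719.
Social marginal benefit = demand + MEB = 100.67 - 0.24q.
Set SMB = MC: 100.67 - 0.24q = 48.25 + 1.43q → q* = 31.3892.
The welfare-loss triangle has base |q_m − q*| and height MEB(q_m) (the vertical gap between SMB and MC is zero at q* and MEB at q_m).
DWL = ½ × 17.7173 × 29.5879 = 262.1089.

DWL = 262.11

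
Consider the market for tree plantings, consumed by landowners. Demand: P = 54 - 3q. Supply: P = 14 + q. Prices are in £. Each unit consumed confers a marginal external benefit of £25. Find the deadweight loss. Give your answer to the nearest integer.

Market equilibrium (private): 14 + q = 54 - 3q → q_m = 10.0000.
Social marginal benefit = demand + MEB = 79 - 3q.
Set SMB = MC: 79 - 3q = 14 + q → q* = 16.2500.
The loss is the area between SMB and MC from q* to q_m; with linear curves that's a triangle of height MEB(q_m).
DWL = ½ × 6.2500 × 25.0000 = 78.1250.

DWL = £78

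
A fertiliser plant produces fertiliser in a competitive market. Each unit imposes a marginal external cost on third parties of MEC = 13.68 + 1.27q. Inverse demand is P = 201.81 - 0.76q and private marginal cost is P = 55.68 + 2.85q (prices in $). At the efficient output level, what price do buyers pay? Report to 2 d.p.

Social marginal cost = private MC + MEC = 69.36 + 4.12q.
Set SMC = demand: 69.36 + 4.12q = 201.81 - 0.76q → q* = 27.1414.
Consumer price on the demand curve at q*: 201.81 − 0.76×27.1414 = 181.1825.

P = $181.18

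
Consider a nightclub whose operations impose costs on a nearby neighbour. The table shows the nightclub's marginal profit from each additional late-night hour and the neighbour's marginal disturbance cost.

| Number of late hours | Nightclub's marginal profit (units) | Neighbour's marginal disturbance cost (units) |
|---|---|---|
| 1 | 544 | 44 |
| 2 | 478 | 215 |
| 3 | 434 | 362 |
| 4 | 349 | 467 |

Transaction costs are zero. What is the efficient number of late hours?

Bargaining reaches the level where marginal profit last exceeds marginal disturbance cost.
That holds through level 3 (434 ≥ 362) but not at 4 (349 < 467).

3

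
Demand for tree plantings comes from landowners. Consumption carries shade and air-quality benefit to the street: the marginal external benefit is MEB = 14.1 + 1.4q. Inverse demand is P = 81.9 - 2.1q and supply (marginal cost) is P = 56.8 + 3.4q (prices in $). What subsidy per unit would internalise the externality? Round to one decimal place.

subsidy = $27.5 per unit

Social marginal benefit = demand + MEB = 96.0 - 0.7q.
Set SMB = MC: 96.0 - 0.7q = 56.8 + 3.4q → q* = 9.5610.
The Pigouvian subsidy equals MEB at q*: 14.1 + 1.4×9.5610 = 27.4854.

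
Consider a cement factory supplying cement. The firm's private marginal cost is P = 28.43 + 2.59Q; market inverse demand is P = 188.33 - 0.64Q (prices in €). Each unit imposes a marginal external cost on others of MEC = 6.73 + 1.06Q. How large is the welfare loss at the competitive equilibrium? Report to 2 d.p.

Market equilibrium (private): 28.43 + 2.59Q = 188.33 - 0.64Q → Q_m = 49.5046.
Social marginal cost = private MC + MEC = 35.16 + 3.65Q.
Set SMC = demand: 35.16 + 3.65Q = 188.33 - 0.64Q → Q* = 35.7040.
Height of the DWL triangle at Q_m is SMC(Q_m) − demand(Q_m) = MEC(Q_m) = 59.2049.
DWL = ½ × 13.8006 × 59.2049 = 408.5316.

DWL = €408.53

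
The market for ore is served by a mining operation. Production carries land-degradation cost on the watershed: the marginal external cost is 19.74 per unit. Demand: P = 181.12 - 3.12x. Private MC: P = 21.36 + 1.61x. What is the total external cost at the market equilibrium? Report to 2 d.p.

666.74

Market equilibrium (private): 21.36 + 1.61x = 181.12 - 3.12x → x_m = 33.7759.
Total external cost = MEC × x_m = 19.74 × 33.7759 = 666.7363.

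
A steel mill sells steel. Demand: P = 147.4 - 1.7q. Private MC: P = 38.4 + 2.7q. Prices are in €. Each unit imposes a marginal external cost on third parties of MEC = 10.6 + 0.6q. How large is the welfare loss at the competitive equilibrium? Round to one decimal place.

DWL = €64.8

Market equilibrium (private): 38.4 + 2.7q = 147.4 - 1.7q → q_m = 24.7727.
Social marginal cost = private MC + MEC = 49.0 + 3.3q.
Set SMC = demand: 49.0 + 3.3q = 147.4 - 1.7q → q* = 19.6800.
The loss is the area between SMC and demand from q* to q_m; with linear curves that's a triangle of height MEC(q_m).
DWL = ½ × 5.0927 × 25.4636 = 64.8392.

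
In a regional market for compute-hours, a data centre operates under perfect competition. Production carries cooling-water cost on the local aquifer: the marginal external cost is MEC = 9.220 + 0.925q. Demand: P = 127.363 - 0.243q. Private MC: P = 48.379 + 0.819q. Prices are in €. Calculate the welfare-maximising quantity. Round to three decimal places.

Social marginal cost = private MC + MEC = 57.599 + 1.744q.
Set SMC = demand: 57.599 + 1.744q = 127.363 - 0.243q → q* = 35.1102.

q* = 35.110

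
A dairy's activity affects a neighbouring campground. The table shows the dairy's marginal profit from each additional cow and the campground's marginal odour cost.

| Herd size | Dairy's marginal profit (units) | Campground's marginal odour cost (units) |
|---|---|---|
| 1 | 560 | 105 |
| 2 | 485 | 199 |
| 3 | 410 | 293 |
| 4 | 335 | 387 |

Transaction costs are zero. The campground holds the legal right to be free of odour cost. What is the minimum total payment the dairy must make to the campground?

597

Efficient level: marginal profit ≥ marginal odour cost through level 3, so k* = 3.
With the campground holding the right, the dairy must at least compensate total damage at k*: 105 + 199 + 293 = 597.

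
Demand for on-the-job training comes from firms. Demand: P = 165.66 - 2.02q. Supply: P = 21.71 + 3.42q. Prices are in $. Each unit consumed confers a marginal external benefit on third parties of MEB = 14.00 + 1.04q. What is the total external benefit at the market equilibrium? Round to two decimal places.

$734.57

Market equilibrium (private): 21.71 + 3.42q = 165.66 - 2.02q → q_m = 26.4614.
Total external benefit = ∫₀^{q_m} (14.00 + 1.04q) dq = 14.00×26.4614 + ½×1.04×26.4614² = 734.5666.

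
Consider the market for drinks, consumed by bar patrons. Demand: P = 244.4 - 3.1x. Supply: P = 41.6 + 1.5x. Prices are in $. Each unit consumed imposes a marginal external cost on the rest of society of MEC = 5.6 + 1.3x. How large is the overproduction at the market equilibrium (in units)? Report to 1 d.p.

10.7 units

Market equilibrium (private): 41.6 + 1.5x = 244.4 - 3.1x → x_m = 44.0870.
Social marginal benefit = demand − MEC = 238.8 - 4.4x.
Set SMB = MC: 238.8 - 4.4x = 41.6 + 1.5x → x* = 33.4237.
Gap = |44.0870 − 33.4237| = 10.6633.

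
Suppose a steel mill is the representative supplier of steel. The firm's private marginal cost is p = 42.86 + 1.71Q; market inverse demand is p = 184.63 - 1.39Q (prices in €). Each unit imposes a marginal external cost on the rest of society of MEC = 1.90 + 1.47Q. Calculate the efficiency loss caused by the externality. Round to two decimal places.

DWL = €522.81

Market equilibrium (private): 42.86 + 1.71Q = 184.63 - 1.39Q → Q_m = 45.7323.
Social marginal cost = private MC + MEC = 44.76 + 3.18Q.
Set SMC = demand: 44.76 + 3.18Q = 184.63 - 1.39Q → Q* = 30.6061.
Height of the DWL triangle at Q_m is SMC(Q_m) − demand(Q_m) = MEC(Q_m) = 69.1264.
DWL = ½ × 15.1262 × 69.1264 = 522.8099.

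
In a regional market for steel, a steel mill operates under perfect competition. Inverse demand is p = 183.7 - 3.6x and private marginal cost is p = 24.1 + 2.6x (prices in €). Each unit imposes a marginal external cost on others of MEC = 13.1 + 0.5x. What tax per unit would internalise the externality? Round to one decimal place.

tax = €24.0 per unit

Social marginal cost = private MC + MEC = 37.2 + 3.1x.
Set SMC = demand: 37.2 + 3.1x = 183.7 - 3.6x → x* = 21.8657.
The Pigouvian tax equals MEC at x*: 13.1 + 0.5×21.8657 = 24.0329.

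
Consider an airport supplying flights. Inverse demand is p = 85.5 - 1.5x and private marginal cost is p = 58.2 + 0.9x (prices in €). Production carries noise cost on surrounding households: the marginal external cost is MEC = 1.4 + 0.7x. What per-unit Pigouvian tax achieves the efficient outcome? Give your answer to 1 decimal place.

Social marginal cost = private MC + MEC = 59.6 + 1.6x.
Set SMC = demand: 59.6 + 1.6x = 85.5 - 1.5x → x* = 8.3548.
The Pigouvian tax equals MEC at x*: 1.4 + 0.7×8.3548 = 7.2484.

tax = €7.2 per unit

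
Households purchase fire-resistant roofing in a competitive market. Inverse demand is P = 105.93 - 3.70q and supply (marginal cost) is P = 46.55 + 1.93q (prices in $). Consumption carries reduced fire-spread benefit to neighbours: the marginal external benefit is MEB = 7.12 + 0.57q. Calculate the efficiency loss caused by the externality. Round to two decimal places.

DWL = $17.04

Market equilibrium (private): 46.55 + 1.93q = 105.93 - 3.70q → q_m = 10.5471.
Social marginal benefit = demand + MEB = 113.05 - 3.13q.
Set SMB = MC: 113.05 - 3.13q = 46.55 + 1.93q → q* = 13.1423.
The loss is the area between SMB and MC from q* to q_m; with linear curves that's a triangle of height MEB(q_m).
DWL = ½ × 2.5952 × 13.1318 = 17.0398.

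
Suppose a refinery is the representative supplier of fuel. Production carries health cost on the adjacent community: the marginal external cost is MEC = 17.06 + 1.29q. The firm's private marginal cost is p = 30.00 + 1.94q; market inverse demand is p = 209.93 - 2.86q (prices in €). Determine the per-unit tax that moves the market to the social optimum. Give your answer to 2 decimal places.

Social marginal cost = private MC + MEC = 47.06 + 3.23q.
Set SMC = demand: 47.06 + 3.23q = 209.93 - 2.86q → q* = 26.7438.
The Pigouvian tax equals MEC at q*: 17.06 + 1.29×26.7438 = 51.5595.

tax = €51.56 per unit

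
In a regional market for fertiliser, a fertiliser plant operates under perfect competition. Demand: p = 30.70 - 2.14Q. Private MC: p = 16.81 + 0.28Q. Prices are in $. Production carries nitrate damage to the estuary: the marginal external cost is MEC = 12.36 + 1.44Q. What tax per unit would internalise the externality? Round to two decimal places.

tax = $12.93 per unit

Social marginal cost = private MC + MEC = 29.17 + 1.72Q.
Set SMC = demand: 29.17 + 1.72Q = 30.70 - 2.14Q → Q* = 0.3964.
The Pigouvian tax equals MEC at Q*: 12.36 + 1.44×0.3964 = 12.9308.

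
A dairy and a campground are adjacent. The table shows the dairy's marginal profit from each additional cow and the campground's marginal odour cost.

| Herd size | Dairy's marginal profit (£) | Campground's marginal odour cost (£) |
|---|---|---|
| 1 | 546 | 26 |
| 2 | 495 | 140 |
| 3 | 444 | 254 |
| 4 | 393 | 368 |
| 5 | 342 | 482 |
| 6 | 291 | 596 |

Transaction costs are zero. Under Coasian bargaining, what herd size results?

4

Bargaining reaches the level where marginal profit last exceeds marginal odour cost.
That holds through level 4 (393 ≥ 368) but not at 5 (342 < 482).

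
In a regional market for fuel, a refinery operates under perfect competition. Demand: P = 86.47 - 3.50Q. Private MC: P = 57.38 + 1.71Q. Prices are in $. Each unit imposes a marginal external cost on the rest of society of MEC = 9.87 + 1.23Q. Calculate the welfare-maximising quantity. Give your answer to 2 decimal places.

Q* = 2.98

Social marginal cost = private MC + MEC = 67.25 + 2.94Q.
Set SMC = demand: 67.25 + 2.94Q = 86.47 - 3.50Q → Q* = 2.9845.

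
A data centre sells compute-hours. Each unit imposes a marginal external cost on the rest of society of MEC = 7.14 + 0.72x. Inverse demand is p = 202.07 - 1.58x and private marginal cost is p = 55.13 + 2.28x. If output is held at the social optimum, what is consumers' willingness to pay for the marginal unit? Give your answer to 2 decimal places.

Social marginal cost = private MC + MEC = 62.27 + 3.00x.
Set SMC = demand: 62.27 + 3.00x = 202.07 - 1.58x → x* = 30.5240.
Consumer price on the demand curve at x*: 202.07 − 1.58×30.5240 = 153.8421.

P = 153.84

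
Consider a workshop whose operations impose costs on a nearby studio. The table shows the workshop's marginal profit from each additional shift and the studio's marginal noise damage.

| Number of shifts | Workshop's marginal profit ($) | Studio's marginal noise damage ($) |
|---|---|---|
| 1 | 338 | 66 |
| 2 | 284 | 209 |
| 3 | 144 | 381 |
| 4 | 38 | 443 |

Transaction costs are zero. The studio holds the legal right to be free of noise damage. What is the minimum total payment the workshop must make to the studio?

$275

Efficient level: marginal profit ≥ marginal noise damage through level 2, so k* = 2.
With the studio holding the right, the workshop must at least compensate total damage at k*: 66 + 209 = 275.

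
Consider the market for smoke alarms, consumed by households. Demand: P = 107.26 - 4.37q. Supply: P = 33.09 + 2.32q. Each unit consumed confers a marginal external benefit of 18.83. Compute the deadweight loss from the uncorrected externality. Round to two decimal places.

DWL = 26.50

Market equilibrium (private): 33.09 + 2.32q = 107.26 - 4.37q → q_m = 11.0867.
Social marginal benefit = demand + MEB = 126.09 - 4.37q.
Set SMB = MC: 126.09 - 4.37q = 33.09 + 2.32q → q* = 13.9013.
The welfare-loss triangle has base |q_m − q*| and height MEB(q_m) (the vertical gap between SMB and MC is zero at q* and MEB at q_m).
DWL = ½ × 2.8146 × 18.8300 = 26.4995.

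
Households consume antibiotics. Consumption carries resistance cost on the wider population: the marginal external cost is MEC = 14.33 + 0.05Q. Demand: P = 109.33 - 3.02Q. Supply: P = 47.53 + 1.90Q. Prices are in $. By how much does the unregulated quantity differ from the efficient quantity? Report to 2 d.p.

3.01 units

Market equilibrium (private): 47.53 + 1.90Q = 109.33 - 3.02Q → Q_m = 12.5610.
Social marginal benefit = demand − MEC = 95.00 - 3.07Q.
Set SMB = MC: 95.00 - 3.07Q = 47.53 + 1.90Q → Q* = 9.5513.
Gap = |12.5610 − 9.5513| = 3.0097.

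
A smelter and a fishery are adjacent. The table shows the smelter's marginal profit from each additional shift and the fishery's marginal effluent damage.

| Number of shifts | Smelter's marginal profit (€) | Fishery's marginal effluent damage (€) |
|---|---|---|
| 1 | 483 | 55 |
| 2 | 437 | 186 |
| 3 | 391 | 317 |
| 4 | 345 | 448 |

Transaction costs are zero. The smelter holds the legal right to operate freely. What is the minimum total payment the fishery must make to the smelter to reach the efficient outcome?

€345

Left alone the smelter would choose level 4 (marginal profit stays positive).
Efficient level: k* = 3 (marginal profit ≥ marginal effluent damage through 3).
The fishery must at least cover the smelter's forgone profit from cutting 4→3: 345 = 345.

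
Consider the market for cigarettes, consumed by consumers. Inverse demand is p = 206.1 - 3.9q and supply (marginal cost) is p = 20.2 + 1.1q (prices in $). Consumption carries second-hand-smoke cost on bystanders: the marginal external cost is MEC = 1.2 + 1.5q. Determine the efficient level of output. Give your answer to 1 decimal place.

Social marginal benefit = demand − MEC = 204.9 - 5.4q.
Set SMB = MC: 204.9 - 5.4q = 20.2 + 1.1q → q* = 28.4154.

q* = 28.4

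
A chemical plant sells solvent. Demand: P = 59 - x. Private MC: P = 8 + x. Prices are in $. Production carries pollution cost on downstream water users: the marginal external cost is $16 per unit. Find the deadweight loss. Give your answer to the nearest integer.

DWL = $64

Market equilibrium (private): 8 + x = 59 - x → x_m = 25.5000.
Social marginal cost = private MC + MEC = 24 + x.
Set SMC = demand: 24 + x = 59 - x → x* = 17.5000.
Between x* and x_m the wedge SMC − demand runs linearly from 0 to MEC(x_m), so the loss is a triangle.
DWL = ½ × 8.0000 × 16.0000 = 64.0000.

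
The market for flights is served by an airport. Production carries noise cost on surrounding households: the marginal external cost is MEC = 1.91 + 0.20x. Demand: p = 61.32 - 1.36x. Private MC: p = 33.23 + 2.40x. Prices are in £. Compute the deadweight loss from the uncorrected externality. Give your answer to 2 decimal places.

DWL = £1.46

Market equilibrium (private): 33.23 + 2.40x = 61.32 - 1.36x → x_m = 7.4707.
Social marginal cost = private MC + MEC = 35.14 + 2.60x.
Set SMC = demand: 35.14 + 2.60x = 61.32 - 1.36x → x* = 6.6111.
Between x* and x_m the wedge SMC − demand runs linearly from 0 to MEC(x_m), so the loss is a triangle.
DWL = ½ × 0.8596 × 3.4041 = 1.4631.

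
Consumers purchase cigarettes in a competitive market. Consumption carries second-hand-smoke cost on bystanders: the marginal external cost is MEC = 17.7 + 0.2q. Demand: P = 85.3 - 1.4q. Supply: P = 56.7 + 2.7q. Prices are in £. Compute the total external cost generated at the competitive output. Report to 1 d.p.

Market equilibrium (private): 56.7 + 2.7q = 85.3 - 1.4q → q_m = 6.9756.
Total external cost = ∫₀^{q_m} (17.7 + 0.2q) dq = 17.7×6.9756 + ½×0.2×6.9756² = 128.3340.

£128.3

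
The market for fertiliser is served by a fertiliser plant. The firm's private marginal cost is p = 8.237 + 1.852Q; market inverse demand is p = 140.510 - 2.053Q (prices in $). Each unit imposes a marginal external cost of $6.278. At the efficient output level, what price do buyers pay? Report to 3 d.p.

P = $74.270

Social marginal cost = private MC + MEC = 14.515 + 1.852Q.
Set SMC = demand: 14.515 + 1.852Q = 140.510 - 2.053Q → Q* = 32.2650.
Consumer price on the demand curve at Q*: 140.510 − 2.053×32.2650 = 74.2700.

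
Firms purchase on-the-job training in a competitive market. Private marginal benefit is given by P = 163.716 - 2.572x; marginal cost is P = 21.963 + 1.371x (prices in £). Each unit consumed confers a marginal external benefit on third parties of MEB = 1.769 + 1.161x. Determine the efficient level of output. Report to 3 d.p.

x* = 51.590

Social marginal benefit = demand + MEB = 165.485 - 1.411x.
Set SMB = MC: 165.485 - 1.411x = 21.963 + 1.371x → x* = 51.5895.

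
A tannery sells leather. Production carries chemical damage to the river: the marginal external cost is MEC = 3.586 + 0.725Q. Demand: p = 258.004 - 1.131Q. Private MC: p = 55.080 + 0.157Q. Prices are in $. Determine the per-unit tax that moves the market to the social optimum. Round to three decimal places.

Social marginal cost = private MC + MEC = 58.666 + 0.882Q.
Set SMC = demand: 58.666 + 0.882Q = 258.004 - 1.131Q → Q* = 99.0253.
The Pigouvian tax equals MEC at Q*: 3.586 + 0.725×99.0253 = 75.3793.

tax = $75.379 per unit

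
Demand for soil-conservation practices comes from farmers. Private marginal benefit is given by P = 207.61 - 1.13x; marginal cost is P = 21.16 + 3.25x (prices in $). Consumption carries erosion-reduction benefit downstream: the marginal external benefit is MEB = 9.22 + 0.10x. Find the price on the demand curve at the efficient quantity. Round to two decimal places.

P = $155.95

Social marginal benefit = demand + MEB = 216.83 - 1.03x.
Set SMB = MC: 216.83 - 1.03x = 21.16 + 3.25x → x* = 45.7173.
Consumer price on the demand curve at x*: 207.61 − 1.13×45.7173 = 155.9495.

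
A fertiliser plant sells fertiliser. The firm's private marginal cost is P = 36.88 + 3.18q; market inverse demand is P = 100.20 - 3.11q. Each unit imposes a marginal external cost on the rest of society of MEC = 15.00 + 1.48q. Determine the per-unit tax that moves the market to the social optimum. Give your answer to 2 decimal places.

tax = 24.20 per unit

Social marginal cost = private MC + MEC = 51.88 + 4.66q.
Set SMC = demand: 51.88 + 4.66q = 100.20 - 3.11q → q* = 6.2188.
The Pigouvian tax equals MEC at q*: 15.00 + 1.48×6.2188 = 24.2038.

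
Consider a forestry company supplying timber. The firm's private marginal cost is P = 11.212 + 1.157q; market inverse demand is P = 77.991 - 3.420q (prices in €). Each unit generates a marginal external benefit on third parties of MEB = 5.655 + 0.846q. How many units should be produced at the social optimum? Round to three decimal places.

Social marginal cost = private MC − MEB = 5.557 + 0.311q.
Set SMC = demand: 5.557 + 0.311q = 77.991 - 3.420q → q* = 19.4141.

q* = 19.414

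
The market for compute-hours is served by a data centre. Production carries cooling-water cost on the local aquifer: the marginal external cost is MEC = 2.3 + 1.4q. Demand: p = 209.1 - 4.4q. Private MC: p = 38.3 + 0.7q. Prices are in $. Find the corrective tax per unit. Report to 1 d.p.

Social marginal cost = private MC + MEC = 40.6 + 2.1q.
Set SMC = demand: 40.6 + 2.1q = 209.1 - 4.4q → q* = 25.9231.
The Pigouvian tax equals MEC at q*: 2.3 + 1.4×25.9231 = 38.5923.

tax = $38.6 per unit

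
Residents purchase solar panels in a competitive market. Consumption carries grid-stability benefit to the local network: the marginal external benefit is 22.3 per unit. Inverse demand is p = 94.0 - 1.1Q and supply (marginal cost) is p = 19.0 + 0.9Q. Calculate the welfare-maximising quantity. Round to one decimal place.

Q* = 48.7

Social marginal benefit = demand + MEB = 116.3 - 1.1Q.
Set SMB = MC: 116.3 - 1.1Q = 19.0 + 0.9Q → Q* = 48.6500.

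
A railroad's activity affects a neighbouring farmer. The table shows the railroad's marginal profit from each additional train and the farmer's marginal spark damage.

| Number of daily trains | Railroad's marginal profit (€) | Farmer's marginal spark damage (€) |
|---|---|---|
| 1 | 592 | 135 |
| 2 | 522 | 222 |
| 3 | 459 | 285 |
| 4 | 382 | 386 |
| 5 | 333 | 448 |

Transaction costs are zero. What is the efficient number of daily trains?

3

Bargaining reaches the level where marginal profit last exceeds marginal spark damage.
That holds through level 3 (459 ≥ 285) but not at 4 (382 < 386).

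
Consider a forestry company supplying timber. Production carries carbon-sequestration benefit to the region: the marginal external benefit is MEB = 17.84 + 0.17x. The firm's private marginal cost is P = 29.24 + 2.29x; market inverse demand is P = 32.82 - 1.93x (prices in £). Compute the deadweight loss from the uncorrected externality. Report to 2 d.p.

DWL = £39.93

Market equilibrium (private): 29.24 + 2.29x = 32.82 - 1.93x → x_m = 0.8483.
Social marginal cost = private MC − MEB = 11.40 + 2.12x.
Set SMC = demand: 11.40 + 2.12x = 32.82 - 1.93x → x* = 5.2889.
The welfare-loss triangle has base |x_m − x*| and height MEB(x_m) (the vertical gap between SMC and demand is zero at x* and MEB at x_m).
DWL = ½ × 4.4406 × 17.9842 = 39.9303.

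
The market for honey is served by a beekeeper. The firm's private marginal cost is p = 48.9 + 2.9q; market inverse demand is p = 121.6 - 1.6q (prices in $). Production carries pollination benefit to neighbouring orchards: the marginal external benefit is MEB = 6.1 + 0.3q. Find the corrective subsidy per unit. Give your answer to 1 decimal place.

subsidy = $11.7 per unit

Social marginal cost = private MC − MEB = 42.8 + 2.6q.
Set SMC = demand: 42.8 + 2.6q = 121.6 - 1.6q → q* = 18.7619.
The Pigouvian subsidy equals MEB at q*: 6.1 + 0.3×18.7619 = 11.7286.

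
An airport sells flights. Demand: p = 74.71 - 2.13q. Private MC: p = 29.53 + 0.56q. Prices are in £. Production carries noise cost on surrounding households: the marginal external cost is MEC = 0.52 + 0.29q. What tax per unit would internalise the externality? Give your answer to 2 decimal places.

tax = £4.87 per unit

Social marginal cost = private MC + MEC = 30.05 + 0.85q.
Set SMC = demand: 30.05 + 0.85q = 74.71 - 2.13q → q* = 14.9866.
The Pigouvian tax equals MEC at q*: 0.52 + 0.29×14.9866 = 4.8661.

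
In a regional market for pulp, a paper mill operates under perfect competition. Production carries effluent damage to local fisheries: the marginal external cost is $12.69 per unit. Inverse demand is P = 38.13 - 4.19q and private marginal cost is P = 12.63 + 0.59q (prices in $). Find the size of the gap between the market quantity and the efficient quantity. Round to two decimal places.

Market equilibrium (private): 12.63 + 0.59q = 38.13 - 4.19q → q_m = 5.3347.
Social marginal cost = private MC + MEC = 25.32 + 0.59q.
Set SMC = demand: 25.32 + 0.59q = 38.13 - 4.19q → q* = 2.6799.
Gap = |5.3347 − 2.6799| = 2.6548.

2.65 units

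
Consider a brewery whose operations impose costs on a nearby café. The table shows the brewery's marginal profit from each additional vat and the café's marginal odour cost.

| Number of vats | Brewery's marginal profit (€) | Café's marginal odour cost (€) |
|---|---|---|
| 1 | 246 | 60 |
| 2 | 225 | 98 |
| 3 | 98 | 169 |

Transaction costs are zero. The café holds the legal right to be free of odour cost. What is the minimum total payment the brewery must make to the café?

€158

Efficient level: marginal profit ≥ marginal odour cost through level 2, so k* = 2.
With the café holding the right, the brewery must at least compensate total damage at k*: 60 + 98 = 158.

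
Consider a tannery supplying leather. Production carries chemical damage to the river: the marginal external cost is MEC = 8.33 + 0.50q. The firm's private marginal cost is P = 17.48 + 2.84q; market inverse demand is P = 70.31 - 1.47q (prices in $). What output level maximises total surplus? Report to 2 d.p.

Social marginal cost = private MC + MEC = 25.81 + 3.34q.
Set SMC = demand: 25.81 + 3.34q = 70.31 - 1.47q → q* = 9.2516.

q* = 9.25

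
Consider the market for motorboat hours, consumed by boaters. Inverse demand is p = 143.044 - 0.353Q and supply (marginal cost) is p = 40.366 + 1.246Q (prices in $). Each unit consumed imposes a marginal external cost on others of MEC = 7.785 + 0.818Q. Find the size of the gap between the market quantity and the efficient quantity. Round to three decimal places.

Market equilibrium (private): 40.366 + 1.246Q = 143.044 - 0.353Q → Q_m = 64.2139.
Social marginal benefit = demand − MEC = 135.259 - 1.171Q.
Set SMB = MC: 135.259 - 1.171Q = 40.366 + 1.246Q → Q* = 39.2607.
Gap = |64.2139 − 39.2607| = 24.9532.

24.953 units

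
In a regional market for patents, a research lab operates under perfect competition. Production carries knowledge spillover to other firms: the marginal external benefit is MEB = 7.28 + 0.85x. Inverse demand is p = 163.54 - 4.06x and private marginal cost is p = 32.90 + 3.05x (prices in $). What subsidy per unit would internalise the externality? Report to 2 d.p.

subsidy = $26.01 per unit

Social marginal cost = private MC − MEB = 25.62 + 2.20x.
Set SMC = demand: 25.62 + 2.20x = 163.54 - 4.06x → x* = 22.0319.
The Pigouvian subsidy equals MEB at x*: 7.28 + 0.85×22.0319 = 26.0071.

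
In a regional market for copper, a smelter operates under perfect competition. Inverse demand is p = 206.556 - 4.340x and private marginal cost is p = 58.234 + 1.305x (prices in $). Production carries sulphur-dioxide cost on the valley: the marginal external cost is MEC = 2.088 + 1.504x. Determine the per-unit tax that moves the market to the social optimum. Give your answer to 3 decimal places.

Social marginal cost = private MC + MEC = 60.322 + 2.809x.
Set SMC = demand: 60.322 + 2.809x = 206.556 - 4.340x → x* = 20.4552.
The Pigouvian tax equals MEC at x*: 2.088 + 1.504×20.4552 = 32.8526.

tax = $32.853 per unit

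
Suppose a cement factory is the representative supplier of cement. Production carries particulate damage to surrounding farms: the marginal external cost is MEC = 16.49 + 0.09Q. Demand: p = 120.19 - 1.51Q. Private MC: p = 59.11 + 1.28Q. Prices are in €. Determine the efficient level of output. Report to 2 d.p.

Q* = 15.48

Social marginal cost = private MC + MEC = 75.60 + 1.37Q.
Set SMC = demand: 75.60 + 1.37Q = 120.19 - 1.51Q → Q* = 15.4826.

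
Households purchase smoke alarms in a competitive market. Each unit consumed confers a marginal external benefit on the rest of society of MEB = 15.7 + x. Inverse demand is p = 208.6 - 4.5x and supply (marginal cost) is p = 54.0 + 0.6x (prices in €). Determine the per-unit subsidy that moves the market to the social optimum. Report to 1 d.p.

subsidy = €57.2 per unit

Social marginal benefit = demand + MEB = 224.3 - 3.5x.
Set SMB = MC: 224.3 - 3.5x = 54.0 + 0.6x → x* = 41.5366.
The Pigouvian subsidy equals MEB at x*: 15.7 + 1.0×41.5366 = 57.2366.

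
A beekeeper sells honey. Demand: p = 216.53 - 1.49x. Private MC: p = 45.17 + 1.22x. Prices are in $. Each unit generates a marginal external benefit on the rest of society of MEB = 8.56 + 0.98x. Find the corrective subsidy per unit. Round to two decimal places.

subsidy = $110.48 per unit

Social marginal cost = private MC − MEB = 36.61 + 0.24x.
Set SMC = demand: 36.61 + 0.24x = 216.53 - 1.49x → x* = 104.0000.
The Pigouvian subsidy equals MEB at x*: 8.56 + 0.98×104.0000 = 110.4800.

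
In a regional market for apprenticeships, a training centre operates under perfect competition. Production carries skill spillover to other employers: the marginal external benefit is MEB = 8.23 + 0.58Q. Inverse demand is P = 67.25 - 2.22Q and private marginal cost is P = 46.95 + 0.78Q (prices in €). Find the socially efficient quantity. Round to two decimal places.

Social marginal cost = private MC − MEB = 38.72 + 0.20Q.
Set SMC = demand: 38.72 + 0.20Q = 67.25 - 2.22Q → Q* = 11.7893.

Q* = 11.79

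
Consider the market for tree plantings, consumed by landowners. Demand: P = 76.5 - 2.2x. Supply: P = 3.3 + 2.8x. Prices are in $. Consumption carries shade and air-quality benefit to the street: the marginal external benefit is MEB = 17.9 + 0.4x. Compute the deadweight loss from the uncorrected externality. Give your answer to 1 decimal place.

Market equilibrium (private): 3.3 + 2.8x = 76.5 - 2.2x → x_m = 14.6400.
Social marginal benefit = demand + MEB = 94.4 - 1.8x.
Set SMB = MC: 94.4 - 1.8x = 3.3 + 2.8x → x* = 19.8043.
The welfare-loss triangle has base |x_m − x*| and height MEB(x_m) (the vertical gap between SMB and MC is zero at x* and MEB at x_m).
DWL = ½ × 5.1643 × 23.7560 = 61.3416.

DWL = $61.3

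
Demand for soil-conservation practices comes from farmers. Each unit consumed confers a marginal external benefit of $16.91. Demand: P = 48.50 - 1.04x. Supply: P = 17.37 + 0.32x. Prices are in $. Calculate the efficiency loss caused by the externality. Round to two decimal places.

Market equilibrium (private): 17.37 + 0.32x = 48.50 - 1.04x → x_m = 22.8897.
Social marginal benefit = demand + MEB = 65.41 - 1.04x.
Set SMB = MC: 65.41 - 1.04x = 17.37 + 0.32x → x* = 35.3235.
Height of the DWL triangle at x_m is SMB(x_m) − MC(x_m) = MEB(x_m) = 16.9100.
DWL = ½ × 12.4338 × 16.9100 = 105.1278.

DWL = $105.13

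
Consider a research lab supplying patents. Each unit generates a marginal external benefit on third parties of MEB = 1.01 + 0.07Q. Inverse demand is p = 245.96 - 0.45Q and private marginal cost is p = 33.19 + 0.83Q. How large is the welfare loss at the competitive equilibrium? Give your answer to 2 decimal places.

Market equilibrium (private): 33.19 + 0.83Q = 245.96 - 0.45Q → Q_m = 166.2266.
Social marginal cost = private MC − MEB = 32.18 + 0.76Q.
Set SMC = demand: 32.18 + 0.76Q = 245.96 - 0.45Q → Q* = 176.6777.
Between Q* and Q_m the wedge demand − SMC runs linearly from 0 to MEB(Q_m), so the loss is a triangle.
DWL = ½ × 10.4511 × 12.6459 = 66.0818.

DWL = 66.08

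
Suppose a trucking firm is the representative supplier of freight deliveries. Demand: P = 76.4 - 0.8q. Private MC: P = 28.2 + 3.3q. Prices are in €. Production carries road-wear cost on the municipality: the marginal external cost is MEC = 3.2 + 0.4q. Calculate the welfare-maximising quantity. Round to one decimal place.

Social marginal cost = private MC + MEC = 31.4 + 3.7q.
Set SMC = demand: 31.4 + 3.7q = 76.4 - 0.8q → q* = 10.0000.

q* = 10.0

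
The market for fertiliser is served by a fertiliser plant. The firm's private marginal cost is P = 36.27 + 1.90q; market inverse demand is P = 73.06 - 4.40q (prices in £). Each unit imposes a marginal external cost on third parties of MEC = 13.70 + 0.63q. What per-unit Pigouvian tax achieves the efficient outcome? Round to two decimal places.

tax = £15.80 per unit

Social marginal cost = private MC + MEC = 49.97 + 2.53q.
Set SMC = demand: 49.97 + 2.53q = 73.06 - 4.40q → q* = 3.3319.
The Pigouvian tax equals MEC at q*: 13.70 + 0.63×3.3319 = 15.7991.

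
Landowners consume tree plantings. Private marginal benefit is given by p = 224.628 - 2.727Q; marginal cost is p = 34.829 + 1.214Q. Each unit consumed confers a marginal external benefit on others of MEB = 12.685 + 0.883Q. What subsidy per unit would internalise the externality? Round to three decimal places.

subsidy = 71.152 per unit

Social marginal benefit = demand + MEB = 237.313 - 1.844Q.
Set SMB = MC: 237.313 - 1.844Q = 34.829 + 1.214Q → Q* = 66.2145.
The Pigouvian subsidy equals MEB at Q*: 12.685 + 0.883×66.2145 = 71.1524.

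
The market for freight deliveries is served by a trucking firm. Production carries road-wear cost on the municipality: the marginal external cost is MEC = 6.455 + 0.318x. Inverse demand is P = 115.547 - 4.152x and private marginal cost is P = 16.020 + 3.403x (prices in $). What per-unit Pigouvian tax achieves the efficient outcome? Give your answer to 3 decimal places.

tax = $10.214 per unit

Social marginal cost = private MC + MEC = 22.475 + 3.721x.
Set SMC = demand: 22.475 + 3.721x = 115.547 - 4.152x → x* = 11.8217.
The Pigouvian tax equals MEC at x*: 6.455 + 0.318×11.8217 = 10.2143.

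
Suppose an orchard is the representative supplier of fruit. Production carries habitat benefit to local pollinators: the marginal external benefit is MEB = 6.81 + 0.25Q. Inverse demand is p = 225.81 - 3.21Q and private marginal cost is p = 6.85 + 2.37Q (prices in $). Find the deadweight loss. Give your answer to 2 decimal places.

Market equilibrium (private): 6.85 + 2.37Q = 225.81 - 3.21Q → Q_m = 39.2401.
Social marginal cost = private MC − MEB = 0.04 + 2.12Q.
Set SMC = demand: 0.04 + 2.12Q = 225.81 - 3.21Q → Q* = 42.3583.
The loss is the area between SMC and demand from Q* to Q_m; with linear curves that's a triangle of height MEB(Q_m).
DWL = ½ × 3.1182 × 16.6200 = 25.9122.

DWL = $25.91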